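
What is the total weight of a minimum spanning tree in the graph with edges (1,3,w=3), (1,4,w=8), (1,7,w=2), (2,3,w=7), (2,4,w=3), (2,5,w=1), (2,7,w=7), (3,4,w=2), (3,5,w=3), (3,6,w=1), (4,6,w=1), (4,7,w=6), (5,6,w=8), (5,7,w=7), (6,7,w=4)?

Apply Kruskal's algorithm (sort edges by weight, add if no cycle):

Sorted edges by weight:
  (2,5) w=1
  (3,6) w=1
  (4,6) w=1
  (1,7) w=2
  (3,4) w=2
  (1,3) w=3
  (2,4) w=3
  (3,5) w=3
  (6,7) w=4
  (4,7) w=6
  (2,3) w=7
  (2,7) w=7
  (5,7) w=7
  (1,4) w=8
  (5,6) w=8

Add edge (2,5) w=1 -- no cycle. Running total: 1
Add edge (3,6) w=1 -- no cycle. Running total: 2
Add edge (4,6) w=1 -- no cycle. Running total: 3
Add edge (1,7) w=2 -- no cycle. Running total: 5
Skip edge (3,4) w=2 -- would create cycle
Add edge (1,3) w=3 -- no cycle. Running total: 8
Add edge (2,4) w=3 -- no cycle. Running total: 11

MST edges: (2,5,w=1), (3,6,w=1), (4,6,w=1), (1,7,w=2), (1,3,w=3), (2,4,w=3)
Total MST weight: 1 + 1 + 1 + 2 + 3 + 3 = 11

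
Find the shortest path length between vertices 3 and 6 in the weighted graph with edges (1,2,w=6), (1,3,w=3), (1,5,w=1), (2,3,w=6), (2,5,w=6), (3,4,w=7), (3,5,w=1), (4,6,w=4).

Step 1: Build adjacency list with weights:
  1: 2(w=6), 3(w=3), 5(w=1)
  2: 1(w=6), 3(w=6), 5(w=6)
  3: 1(w=3), 2(w=6), 4(w=7), 5(w=1)
  4: 3(w=7), 6(w=4)
  5: 1(w=1), 2(w=6), 3(w=1)
  6: 4(w=4)

Step 2: Apply Dijkstra's algorithm from vertex 3:
  Visit vertex 3 (distance=0)
    Update dist[1] = 3
    Update dist[2] = 6
    Update dist[4] = 7
    Update dist[5] = 1
  Visit vertex 5 (distance=1)
    Update dist[1] = 2
  Visit vertex 1 (distance=2)
  Visit vertex 2 (distance=6)
  Visit vertex 4 (distance=7)
    Update dist[6] = 11
  Visit vertex 6 (distance=11)

Step 3: Shortest path: 3 -> 4 -> 6
Total weight: 7 + 4 = 11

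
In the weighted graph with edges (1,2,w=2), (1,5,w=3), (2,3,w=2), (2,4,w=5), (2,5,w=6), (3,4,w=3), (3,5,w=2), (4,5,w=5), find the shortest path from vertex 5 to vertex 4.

Step 1: Build adjacency list with weights:
  1: 2(w=2), 5(w=3)
  2: 1(w=2), 3(w=2), 4(w=5), 5(w=6)
  3: 2(w=2), 4(w=3), 5(w=2)
  4: 2(w=5), 3(w=3), 5(w=5)
  5: 1(w=3), 2(w=6), 3(w=2), 4(w=5)

Step 2: Apply Dijkstra's algorithm from vertex 5:
  Visit vertex 5 (distance=0)
    Update dist[1] = 3
    Update dist[2] = 6
    Update dist[3] = 2
    Update dist[4] = 5
  Visit vertex 3 (distance=2)
    Update dist[2] = 4
  Visit vertex 1 (distance=3)
  Visit vertex 2 (distance=4)
  Visit vertex 4 (distance=5)

Step 3: Shortest path: 5 -> 4
Total weight: 5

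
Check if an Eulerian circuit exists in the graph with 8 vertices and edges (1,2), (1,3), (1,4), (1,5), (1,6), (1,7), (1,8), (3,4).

Step 1: Find the degree of each vertex:
  deg(1) = 7
  deg(2) = 1
  deg(3) = 2
  deg(4) = 2
  deg(5) = 1
  deg(6) = 1
  deg(7) = 1
  deg(8) = 1

Step 2: Count vertices with odd degree:
  Odd-degree vertices: 1, 2, 5, 6, 7, 8 (6 total)

Step 3: Apply Euler's theorem:
  - Eulerian circuit exists iff graph is connected and all vertices have even degree
  - Eulerian path exists iff graph is connected and has 0 or 2 odd-degree vertices

Graph has 6 odd-degree vertices (need 0 or 2).
Neither Eulerian path nor Eulerian circuit exists.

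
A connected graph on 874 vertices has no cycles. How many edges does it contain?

A tree on n vertices always has exactly n - 1 edges.
For n = 874: edges = 874 - 1 = 873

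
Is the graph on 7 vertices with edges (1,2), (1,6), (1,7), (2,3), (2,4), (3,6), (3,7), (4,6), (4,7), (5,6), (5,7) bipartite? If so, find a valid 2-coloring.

Step 1: Attempt 2-coloring using BFS:
  Start at vertex 1, assign color 0
  Color vertex 2 with color 1 (neighbor of 1)
  Color vertex 6 with color 1 (neighbor of 1)
  Color vertex 7 with color 1 (neighbor of 1)
  Color vertex 3 with color 0 (neighbor of 2)
  Color vertex 4 with color 0 (neighbor of 2)
  Color vertex 5 with color 0 (neighbor of 6)

Step 2: 2-coloring succeeded. No conflicts found.
  Set A (color 0): {1, 3, 4, 5}
  Set B (color 1): {2, 6, 7}

The graph is bipartite with partition {1, 3, 4, 5}, {2, 6, 7}.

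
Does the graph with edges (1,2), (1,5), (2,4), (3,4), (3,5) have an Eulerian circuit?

Step 1: Find the degree of each vertex:
  deg(1) = 2
  deg(2) = 2
  deg(3) = 2
  deg(4) = 2
  deg(5) = 2

Step 2: Count vertices with odd degree:
  All vertices have even degree (0 odd-degree vertices)

Step 3: Apply Euler's theorem:
  - Eulerian circuit exists iff graph is connected and all vertices have even degree
  - Eulerian path exists iff graph is connected and has 0 or 2 odd-degree vertices

Graph is connected with 0 odd-degree vertices.
Both Eulerian circuit and Eulerian path exist.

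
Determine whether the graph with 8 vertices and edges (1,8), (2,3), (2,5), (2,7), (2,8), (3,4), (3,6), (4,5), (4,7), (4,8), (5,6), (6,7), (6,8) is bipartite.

Step 1: Attempt 2-coloring using BFS:
  Start at vertex 1, assign color 0
  Color vertex 8 with color 1 (neighbor of 1)
  Color vertex 2 with color 0 (neighbor of 8)
  Color vertex 4 with color 0 (neighbor of 8)
  Color vertex 6 with color 0 (neighbor of 8)
  Color vertex 3 with color 1 (neighbor of 2)
  Color vertex 5 with color 1 (neighbor of 2)
  Color vertex 7 with color 1 (neighbor of 2)

Step 2: 2-coloring succeeded. No conflicts found.
  Set A (color 0): {1, 2, 4, 6}
  Set B (color 1): {3, 5, 7, 8}

The graph is bipartite with partition {1, 2, 4, 6}, {3, 5, 7, 8}.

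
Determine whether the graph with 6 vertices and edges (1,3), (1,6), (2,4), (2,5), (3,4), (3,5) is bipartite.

Step 1: Attempt 2-coloring using BFS:
  Start at vertex 1, assign color 0
  Color vertex 3 with color 1 (neighbor of 1)
  Color vertex 6 with color 1 (neighbor of 1)
  Color vertex 4 with color 0 (neighbor of 3)
  Color vertex 5 with color 0 (neighbor of 3)
  Color vertex 2 with color 1 (neighbor of 4)

Step 2: 2-coloring succeeded. No conflicts found.
  Set A (color 0): {1, 4, 5}
  Set B (color 1): {2, 3, 6}

The graph is bipartite with partition {1, 4, 5}, {2, 3, 6}.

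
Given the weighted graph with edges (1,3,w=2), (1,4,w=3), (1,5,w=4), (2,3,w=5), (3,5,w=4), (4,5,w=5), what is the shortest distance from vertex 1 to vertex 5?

Step 1: Build adjacency list with weights:
  1: 3(w=2), 4(w=3), 5(w=4)
  2: 3(w=5)
  3: 1(w=2), 2(w=5), 5(w=4)
  4: 1(w=3), 5(w=5)
  5: 1(w=4), 3(w=4), 4(w=5)

Step 2: Apply Dijkstra's algorithm from vertex 1:
  Visit vertex 1 (distance=0)
    Update dist[3] = 2
    Update dist[4] = 3
    Update dist[5] = 4
  Visit vertex 3 (distance=2)
    Update dist[2] = 7
  Visit vertex 4 (distance=3)
  Visit vertex 5 (distance=4)

Step 3: Shortest path: 1 -> 5
Total weight: 4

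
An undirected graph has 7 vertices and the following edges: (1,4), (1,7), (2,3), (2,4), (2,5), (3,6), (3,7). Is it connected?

Step 1: Build adjacency list from edges:
  1: 4, 7
  2: 3, 4, 5
  3: 2, 6, 7
  4: 1, 2
  5: 2
  6: 3
  7: 1, 3

Step 2: Run BFS/DFS from vertex 1:
  Visited: {1, 4, 7, 2, 3, 5, 6}
  Reached 7 of 7 vertices

Step 3: All 7 vertices reached from vertex 1, so the graph is connected.
Answer: Yes, the graph is connected.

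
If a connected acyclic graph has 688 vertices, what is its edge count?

A tree on n vertices always has exactly n - 1 edges.
For n = 688: edges = 688 - 1 = 687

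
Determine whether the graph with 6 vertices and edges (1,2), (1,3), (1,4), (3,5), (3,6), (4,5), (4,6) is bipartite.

Step 1: Attempt 2-coloring using BFS:
  Start at vertex 1, assign color 0
  Color vertex 2 with color 1 (neighbor of 1)
  Color vertex 3 with color 1 (neighbor of 1)
  Color vertex 4 with color 1 (neighbor of 1)
  Color vertex 5 with color 0 (neighbor of 3)
  Color vertex 6 with color 0 (neighbor of 3)

Step 2: 2-coloring succeeded. No conflicts found.
  Set A (color 0): {1, 5, 6}
  Set B (color 1): {2, 3, 4}

The graph is bipartite with partition {1, 5, 6}, {2, 3, 4}.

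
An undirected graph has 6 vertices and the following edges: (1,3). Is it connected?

Step 1: Build adjacency list from edges:
  1: 3
  2: (none)
  3: 1
  4: (none)
  5: (none)
  6: (none)

Step 2: Run BFS/DFS from vertex 1:
  Visited: {1, 3}
  Reached 2 of 6 vertices

Step 3: Only 2 of 6 vertices reached. Graph is disconnected.
Connected components: {1, 3}, {2}, {4}, {5}, {6}
Answer: No, the graph is not connected (5 components).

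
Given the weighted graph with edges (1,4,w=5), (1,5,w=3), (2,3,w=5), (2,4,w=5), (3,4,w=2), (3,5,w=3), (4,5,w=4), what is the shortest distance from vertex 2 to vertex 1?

Step 1: Build adjacency list with weights:
  1: 4(w=5), 5(w=3)
  2: 3(w=5), 4(w=5)
  3: 2(w=5), 4(w=2), 5(w=3)
  4: 1(w=5), 2(w=5), 3(w=2), 5(w=4)
  5: 1(w=3), 3(w=3), 4(w=4)

Step 2: Apply Dijkstra's algorithm from vertex 2:
  Visit vertex 2 (distance=0)
    Update dist[3] = 5
    Update dist[4] = 5
  Visit vertex 3 (distance=5)
    Update dist[5] = 8
  Visit vertex 4 (distance=5)
    Update dist[1] = 10
  Visit vertex 5 (distance=8)
  Visit vertex 1 (distance=10)

Step 3: Shortest path: 2 -> 4 -> 1
Total weight: 5 + 5 = 10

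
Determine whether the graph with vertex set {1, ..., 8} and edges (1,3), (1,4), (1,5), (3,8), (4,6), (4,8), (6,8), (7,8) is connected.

Step 1: Build adjacency list from edges:
  1: 3, 4, 5
  2: (none)
  3: 1, 8
  4: 1, 6, 8
  5: 1
  6: 4, 8
  7: 8
  8: 3, 4, 6, 7

Step 2: Run BFS/DFS from vertex 1:
  Visited: {1, 3, 4, 5, 8, 6, 7}
  Reached 7 of 8 vertices

Step 3: Only 7 of 8 vertices reached. Graph is disconnected.
Connected components: {1, 3, 4, 5, 6, 7, 8}, {2}
Answer: No, the graph is not connected (2 components).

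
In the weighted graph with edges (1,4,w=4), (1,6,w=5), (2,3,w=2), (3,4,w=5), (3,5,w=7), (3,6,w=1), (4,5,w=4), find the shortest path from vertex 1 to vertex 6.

Step 1: Build adjacency list with weights:
  1: 4(w=4), 6(w=5)
  2: 3(w=2)
  3: 2(w=2), 4(w=5), 5(w=7), 6(w=1)
  4: 1(w=4), 3(w=5), 5(w=4)
  5: 3(w=7), 4(w=4)
  6: 1(w=5), 3(w=1)

Step 2: Apply Dijkstra's algorithm from vertex 1:
  Visit vertex 1 (distance=0)
    Update dist[4] = 4
    Update dist[6] = 5
  Visit vertex 4 (distance=4)
    Update dist[3] = 9
    Update dist[5] = 8
  Visit vertex 6 (distance=5)
    Update dist[3] = 6

Step 3: Shortest path: 1 -> 6
Total weight: 5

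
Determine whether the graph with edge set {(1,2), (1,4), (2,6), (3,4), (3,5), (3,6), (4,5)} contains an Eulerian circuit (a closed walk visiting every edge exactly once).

Step 1: Find the degree of each vertex:
  deg(1) = 2
  deg(2) = 2
  deg(3) = 3
  deg(4) = 3
  deg(5) = 2
  deg(6) = 2

Step 2: Count vertices with odd degree:
  Odd-degree vertices: 3, 4 (2 total)

Step 3: Apply Euler's theorem:
  - Eulerian circuit exists iff graph is connected and all vertices have even degree
  - Eulerian path exists iff graph is connected and has 0 or 2 odd-degree vertices

Graph is connected with exactly 2 odd-degree vertices (3, 4).
Eulerian path exists (starting and ending at the odd-degree vertices), but no Eulerian circuit.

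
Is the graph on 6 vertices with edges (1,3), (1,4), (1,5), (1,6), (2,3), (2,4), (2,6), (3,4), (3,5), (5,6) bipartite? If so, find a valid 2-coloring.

Step 1: Attempt 2-coloring using BFS:
  Start at vertex 1, assign color 0
  Color vertex 3 with color 1 (neighbor of 1)
  Color vertex 4 with color 1 (neighbor of 1)
  Color vertex 5 with color 1 (neighbor of 1)
  Color vertex 6 with color 1 (neighbor of 1)
  Color vertex 2 with color 0 (neighbor of 3)

Step 2: Conflict found! Vertices 3 and 4 are adjacent but have the same color.
This means the graph contains an odd cycle.

The graph is NOT bipartite.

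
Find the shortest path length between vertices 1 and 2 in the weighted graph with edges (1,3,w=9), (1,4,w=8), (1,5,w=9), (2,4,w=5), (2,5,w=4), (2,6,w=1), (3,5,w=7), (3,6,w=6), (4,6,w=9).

Step 1: Build adjacency list with weights:
  1: 3(w=9), 4(w=8), 5(w=9)
  2: 4(w=5), 5(w=4), 6(w=1)
  3: 1(w=9), 5(w=7), 6(w=6)
  4: 1(w=8), 2(w=5), 6(w=9)
  5: 1(w=9), 2(w=4), 3(w=7)
  6: 2(w=1), 3(w=6), 4(w=9)

Step 2: Apply Dijkstra's algorithm from vertex 1:
  Visit vertex 1 (distance=0)
    Update dist[3] = 9
    Update dist[4] = 8
    Update dist[5] = 9
  Visit vertex 4 (distance=8)
    Update dist[2] = 13
    Update dist[6] = 17
  Visit vertex 3 (distance=9)
    Update dist[6] = 15
  Visit vertex 5 (distance=9)
  Visit vertex 2 (distance=13)
    Update dist[6] = 14

Step 3: Shortest path: 1 -> 4 -> 2
Total weight: 8 + 5 = 13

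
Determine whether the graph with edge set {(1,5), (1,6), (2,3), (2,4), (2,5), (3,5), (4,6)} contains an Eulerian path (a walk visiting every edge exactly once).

Step 1: Find the degree of each vertex:
  deg(1) = 2
  deg(2) = 3
  deg(3) = 2
  deg(4) = 2
  deg(5) = 3
  deg(6) = 2

Step 2: Count vertices with odd degree:
  Odd-degree vertices: 2, 5 (2 total)

Step 3: Apply Euler's theorem:
  - Eulerian circuit exists iff graph is connected and all vertices have even degree
  - Eulerian path exists iff graph is connected and has 0 or 2 odd-degree vertices

Graph is connected with exactly 2 odd-degree vertices (2, 5).
Eulerian path exists (starting and ending at the odd-degree vertices), but no Eulerian circuit.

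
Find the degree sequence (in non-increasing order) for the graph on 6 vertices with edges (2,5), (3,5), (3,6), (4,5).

Step 1: Count edges incident to each vertex:
  deg(1) = 0 (neighbors: none)
  deg(2) = 1 (neighbors: 5)
  deg(3) = 2 (neighbors: 5, 6)
  deg(4) = 1 (neighbors: 5)
  deg(5) = 3 (neighbors: 2, 3, 4)
  deg(6) = 1 (neighbors: 3)

Step 2: Sort degrees in non-increasing order:
  Degrees: [0, 1, 2, 1, 3, 1] -> sorted: [3, 2, 1, 1, 1, 0]

Degree sequence: [3, 2, 1, 1, 1, 0]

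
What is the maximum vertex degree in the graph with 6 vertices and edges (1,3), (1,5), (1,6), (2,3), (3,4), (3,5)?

Step 1: Count edges incident to each vertex:
  deg(1) = 3 (neighbors: 3, 5, 6)
  deg(2) = 1 (neighbors: 3)
  deg(3) = 4 (neighbors: 1, 2, 4, 5)
  deg(4) = 1 (neighbors: 3)
  deg(5) = 2 (neighbors: 1, 3)
  deg(6) = 1 (neighbors: 1)

Step 2: Find maximum:
  max(3, 1, 4, 1, 2, 1) = 4 (vertex 3)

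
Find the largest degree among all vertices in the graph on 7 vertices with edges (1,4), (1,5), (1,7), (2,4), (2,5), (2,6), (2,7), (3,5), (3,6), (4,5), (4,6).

Step 1: Count edges incident to each vertex:
  deg(1) = 3 (neighbors: 4, 5, 7)
  deg(2) = 4 (neighbors: 4, 5, 6, 7)
  deg(3) = 2 (neighbors: 5, 6)
  deg(4) = 4 (neighbors: 1, 2, 5, 6)
  deg(5) = 4 (neighbors: 1, 2, 3, 4)
  deg(6) = 3 (neighbors: 2, 3, 4)
  deg(7) = 2 (neighbors: 1, 2)

Step 2: Find maximum:
  max(3, 4, 2, 4, 4, 3, 2) = 4 (vertex 2)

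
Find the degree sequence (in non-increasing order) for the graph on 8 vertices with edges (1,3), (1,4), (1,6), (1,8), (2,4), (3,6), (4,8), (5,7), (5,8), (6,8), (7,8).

Step 1: Count edges incident to each vertex:
  deg(1) = 4 (neighbors: 3, 4, 6, 8)
  deg(2) = 1 (neighbors: 4)
  deg(3) = 2 (neighbors: 1, 6)
  deg(4) = 3 (neighbors: 1, 2, 8)
  deg(5) = 2 (neighbors: 7, 8)
  deg(6) = 3 (neighbors: 1, 3, 8)
  deg(7) = 2 (neighbors: 5, 8)
  deg(8) = 5 (neighbors: 1, 4, 5, 6, 7)

Step 2: Sort degrees in non-increasing order:
  Degrees: [4, 1, 2, 3, 2, 3, 2, 5] -> sorted: [5, 4, 3, 3, 2, 2, 2, 1]

Degree sequence: [5, 4, 3, 3, 2, 2, 2, 1]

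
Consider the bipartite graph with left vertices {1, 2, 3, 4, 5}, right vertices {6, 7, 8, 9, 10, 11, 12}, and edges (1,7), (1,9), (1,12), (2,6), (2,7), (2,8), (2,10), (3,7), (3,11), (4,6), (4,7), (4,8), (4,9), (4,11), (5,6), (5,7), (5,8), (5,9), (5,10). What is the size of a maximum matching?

Step 1: List the neighbors of each left vertex:
  1: 7, 9, 12
  2: 6, 7, 8, 10
  3: 7, 11
  4: 6, 7, 8, 9, 11
  5: 6, 7, 8, 9, 10

Step 2: Greedily match left vertices, then look for augmenting paths:
  Match 1 -- 7
  Match 2 -- 6
  Match 3 -- 11
  Match 4 -- 8
  Match 5 -- 9
  No augmenting path remains.

Step 3: Verify this is maximum:
  Matching size 5 = min(|L|, |R|) = min(5, 7), which is an upper bound, so this matching is maximum.

Maximum matching: {(1,7), (2,6), (3,11), (4,8), (5,9)}
Size: 5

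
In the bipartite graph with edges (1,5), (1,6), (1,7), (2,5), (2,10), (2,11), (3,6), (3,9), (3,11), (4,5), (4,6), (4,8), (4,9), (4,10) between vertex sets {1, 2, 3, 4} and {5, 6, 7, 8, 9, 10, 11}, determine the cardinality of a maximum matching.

Step 1: List the neighbors of each left vertex:
  1: 5, 6, 7
  2: 5, 10, 11
  3: 6, 9, 11
  4: 5, 6, 8, 9, 10

Step 2: Greedily match left vertices, then look for augmenting paths:
  Match 1 -- 5
  Match 2 -- 10
  Match 3 -- 6
  Match 4 -- 8
  No augmenting path remains.

Step 3: Verify this is maximum:
  Matching size 4 = min(|L|, |R|) = min(4, 7), which is an upper bound, so this matching is maximum.

Maximum matching: {(1,5), (2,10), (3,6), (4,8)}
Size: 4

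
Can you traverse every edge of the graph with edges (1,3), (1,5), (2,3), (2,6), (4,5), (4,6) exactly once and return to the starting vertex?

Step 1: Find the degree of each vertex:
  deg(1) = 2
  deg(2) = 2
  deg(3) = 2
  deg(4) = 2
  deg(5) = 2
  deg(6) = 2

Step 2: Count vertices with odd degree:
  All vertices have even degree (0 odd-degree vertices)

Step 3: Apply Euler's theorem:
  - Eulerian circuit exists iff graph is connected and all vertices have even degree
  - Eulerian path exists iff graph is connected and has 0 or 2 odd-degree vertices

Graph is connected with 0 odd-degree vertices.
Both Eulerian circuit and Eulerian path exist.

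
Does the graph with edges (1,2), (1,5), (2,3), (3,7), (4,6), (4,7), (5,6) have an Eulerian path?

Step 1: Find the degree of each vertex:
  deg(1) = 2
  deg(2) = 2
  deg(3) = 2
  deg(4) = 2
  deg(5) = 2
  deg(6) = 2
  deg(7) = 2

Step 2: Count vertices with odd degree:
  All vertices have even degree (0 odd-degree vertices)

Step 3: Apply Euler's theorem:
  - Eulerian circuit exists iff graph is connected and all vertices have even degree
  - Eulerian path exists iff graph is connected and has 0 or 2 odd-degree vertices

Graph is connected with 0 odd-degree vertices.
Both Eulerian circuit and Eulerian path exist.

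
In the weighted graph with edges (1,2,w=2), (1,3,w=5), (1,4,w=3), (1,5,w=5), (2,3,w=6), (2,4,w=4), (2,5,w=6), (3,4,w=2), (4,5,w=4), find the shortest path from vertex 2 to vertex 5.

Step 1: Build adjacency list with weights:
  1: 2(w=2), 3(w=5), 4(w=3), 5(w=5)
  2: 1(w=2), 3(w=6), 4(w=4), 5(w=6)
  3: 1(w=5), 2(w=6), 4(w=2)
  4: 1(w=3), 2(w=4), 3(w=2), 5(w=4)
  5: 1(w=5), 2(w=6), 4(w=4)

Step 2: Apply Dijkstra's algorithm from vertex 2:
  Visit vertex 2 (distance=0)
    Update dist[1] = 2
    Update dist[3] = 6
    Update dist[4] = 4
    Update dist[5] = 6
  Visit vertex 1 (distance=2)
  Visit vertex 4 (distance=4)
  Visit vertex 3 (distance=6)
  Visit vertex 5 (distance=6)

Step 3: Shortest path: 2 -> 5
Total weight: 6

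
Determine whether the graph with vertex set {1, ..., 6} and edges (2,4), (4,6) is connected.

Step 1: Build adjacency list from edges:
  1: (none)
  2: 4
  3: (none)
  4: 2, 6
  5: (none)
  6: 4

Step 2: Run BFS/DFS from vertex 1:
  Visited: {1}
  Reached 1 of 6 vertices

Step 3: Only 1 of 6 vertices reached. Graph is disconnected.
Connected components: {1}, {2, 4, 6}, {3}, {5}
Answer: No, the graph is not connected (4 components).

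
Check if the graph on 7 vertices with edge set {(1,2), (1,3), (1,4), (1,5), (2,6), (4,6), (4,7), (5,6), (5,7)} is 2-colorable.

Step 1: Attempt 2-coloring using BFS:
  Start at vertex 1, assign color 0
  Color vertex 2 with color 1 (neighbor of 1)
  Color vertex 3 with color 1 (neighbor of 1)
  Color vertex 4 with color 1 (neighbor of 1)
  Color vertex 5 with color 1 (neighbor of 1)
  Color vertex 6 with color 0 (neighbor of 2)
  Color vertex 7 with color 0 (neighbor of 4)

Step 2: 2-coloring succeeded. No conflicts found.
  Set A (color 0): {1, 6, 7}
  Set B (color 1): {2, 3, 4, 5}

The graph is bipartite with partition {1, 6, 7}, {2, 3, 4, 5}.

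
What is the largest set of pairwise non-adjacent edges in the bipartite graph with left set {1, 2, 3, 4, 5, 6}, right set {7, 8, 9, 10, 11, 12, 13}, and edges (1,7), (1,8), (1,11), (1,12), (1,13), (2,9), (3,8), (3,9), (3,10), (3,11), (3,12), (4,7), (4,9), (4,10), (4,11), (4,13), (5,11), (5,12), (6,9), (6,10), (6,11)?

Step 1: List the neighbors of each left vertex:
  1: 7, 8, 11, 12, 13
  2: 9
  3: 8, 9, 10, 11, 12
  4: 7, 9, 10, 11, 13
  5: 11, 12
  6: 9, 10, 11

Step 2: Greedily match left vertices, then look for augmenting paths:
  Match 1 -- 7
  Match 2 -- 9
  Match 3 -- 8
  Match 4 -- 13
  Match 5 -- 11
  Match 6 -- 10
  No augmenting path remains.

Step 3: Verify this is maximum:
  Matching size 6 = min(|L|, |R|) = min(6, 7), which is an upper bound, so this matching is maximum.

Maximum matching: {(1,7), (2,9), (3,8), (4,13), (5,11), (6,10)}
Size: 6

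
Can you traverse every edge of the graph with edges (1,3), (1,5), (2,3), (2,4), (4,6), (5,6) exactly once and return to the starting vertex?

Step 1: Find the degree of each vertex:
  deg(1) = 2
  deg(2) = 2
  deg(3) = 2
  deg(4) = 2
  deg(5) = 2
  deg(6) = 2

Step 2: Count vertices with odd degree:
  All vertices have even degree (0 odd-degree vertices)

Step 3: Apply Euler's theorem:
  - Eulerian circuit exists iff graph is connected and all vertices have even degree
  - Eulerian path exists iff graph is connected and has 0 or 2 odd-degree vertices

Graph is connected with 0 odd-degree vertices.
Both Eulerian circuit and Eulerian path exist.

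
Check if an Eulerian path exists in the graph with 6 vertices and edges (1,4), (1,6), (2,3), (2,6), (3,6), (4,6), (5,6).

Step 1: Find the degree of each vertex:
  deg(1) = 2
  deg(2) = 2
  deg(3) = 2
  deg(4) = 2
  deg(5) = 1
  deg(6) = 5

Step 2: Count vertices with odd degree:
  Odd-degree vertices: 5, 6 (2 total)

Step 3: Apply Euler's theorem:
  - Eulerian circuit exists iff graph is connected and all vertices have even degree
  - Eulerian path exists iff graph is connected and has 0 or 2 odd-degree vertices

Graph is connected with exactly 2 odd-degree vertices (5, 6).
Eulerian path exists (starting and ending at the odd-degree vertices), but no Eulerian circuit.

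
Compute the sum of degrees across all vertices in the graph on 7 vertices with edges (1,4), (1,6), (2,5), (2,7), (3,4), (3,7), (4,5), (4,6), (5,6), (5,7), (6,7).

Step 1: Count edges incident to each vertex:
  deg(1) = 2 (neighbors: 4, 6)
  deg(2) = 2 (neighbors: 5, 7)
  deg(3) = 2 (neighbors: 4, 7)
  deg(4) = 4 (neighbors: 1, 3, 5, 6)
  deg(5) = 4 (neighbors: 2, 4, 6, 7)
  deg(6) = 4 (neighbors: 1, 4, 5, 7)
  deg(7) = 4 (neighbors: 2, 3, 5, 6)

Step 2: Sum all degrees:
  2 + 2 + 2 + 4 + 4 + 4 + 4 = 22

Verification: sum of degrees = 2 * |E| = 2 * 11 = 22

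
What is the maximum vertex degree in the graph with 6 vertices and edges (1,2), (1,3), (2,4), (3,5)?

Step 1: Count edges incident to each vertex:
  deg(1) = 2 (neighbors: 2, 3)
  deg(2) = 2 (neighbors: 1, 4)
  deg(3) = 2 (neighbors: 1, 5)
  deg(4) = 1 (neighbors: 2)
  deg(5) = 1 (neighbors: 3)
  deg(6) = 0 (neighbors: none)

Step 2: Find maximum:
  max(2, 2, 2, 1, 1, 0) = 2 (vertex 1)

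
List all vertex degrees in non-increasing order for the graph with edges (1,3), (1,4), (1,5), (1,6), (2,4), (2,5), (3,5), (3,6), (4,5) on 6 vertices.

Step 1: Count edges incident to each vertex:
  deg(1) = 4 (neighbors: 3, 4, 5, 6)
  deg(2) = 2 (neighbors: 4, 5)
  deg(3) = 3 (neighbors: 1, 5, 6)
  deg(4) = 3 (neighbors: 1, 2, 5)
  deg(5) = 4 (neighbors: 1, 2, 3, 4)
  deg(6) = 2 (neighbors: 1, 3)

Step 2: Sort degrees in non-increasing order:
  Degrees: [4, 2, 3, 3, 4, 2] -> sorted: [4, 4, 3, 3, 2, 2]

Degree sequence: [4, 4, 3, 3, 2, 2]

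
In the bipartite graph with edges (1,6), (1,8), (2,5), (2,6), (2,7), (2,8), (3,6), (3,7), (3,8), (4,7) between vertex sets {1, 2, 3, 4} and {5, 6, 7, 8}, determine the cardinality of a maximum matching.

Step 1: List the neighbors of each left vertex:
  1: 6, 8
  2: 5, 6, 7, 8
  3: 6, 7, 8
  4: 7

Step 2: Greedily match left vertices, then look for augmenting paths:
  Match 1 -- 6
  Match 2 -- 5
  Match 3 -- 8
  Match 4 -- 7
  No augmenting path remains.

Step 3: Verify this is maximum:
  Matching size 4 = min(|L|, |R|) = min(4, 4), which is an upper bound, so this matching is maximum.

Maximum matching: {(1,6), (2,5), (3,8), (4,7)}
Size: 4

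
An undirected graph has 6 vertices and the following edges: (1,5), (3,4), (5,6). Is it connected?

Step 1: Build adjacency list from edges:
  1: 5
  2: (none)
  3: 4
  4: 3
  5: 1, 6
  6: 5

Step 2: Run BFS/DFS from vertex 1:
  Visited: {1, 5, 6}
  Reached 3 of 6 vertices

Step 3: Only 3 of 6 vertices reached. Graph is disconnected.
Connected components: {1, 5, 6}, {2}, {3, 4}
Answer: No, the graph is not connected (3 components).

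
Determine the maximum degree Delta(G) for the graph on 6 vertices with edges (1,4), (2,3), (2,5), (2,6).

Step 1: Count edges incident to each vertex:
  deg(1) = 1 (neighbors: 4)
  deg(2) = 3 (neighbors: 3, 5, 6)
  deg(3) = 1 (neighbors: 2)
  deg(4) = 1 (neighbors: 1)
  deg(5) = 1 (neighbors: 2)
  deg(6) = 1 (neighbors: 2)

Step 2: Find maximum:
  max(1, 3, 1, 1, 1, 1) = 3 (vertex 2)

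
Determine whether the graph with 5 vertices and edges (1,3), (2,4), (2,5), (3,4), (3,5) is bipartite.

Step 1: Attempt 2-coloring using BFS:
  Start at vertex 1, assign color 0
  Color vertex 3 with color 1 (neighbor of 1)
  Color vertex 4 with color 0 (neighbor of 3)
  Color vertex 5 with color 0 (neighbor of 3)
  Color vertex 2 with color 1 (neighbor of 4)

Step 2: 2-coloring succeeded. No conflicts found.
  Set A (color 0): {1, 4, 5}
  Set B (color 1): {2, 3}

The graph is bipartite with partition {1, 4, 5}, {2, 3}.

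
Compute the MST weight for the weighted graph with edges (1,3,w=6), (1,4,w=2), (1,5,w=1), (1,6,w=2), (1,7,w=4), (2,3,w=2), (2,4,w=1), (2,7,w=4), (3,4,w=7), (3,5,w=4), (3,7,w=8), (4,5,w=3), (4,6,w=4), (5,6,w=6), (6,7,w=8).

Apply Kruskal's algorithm (sort edges by weight, add if no cycle):

Sorted edges by weight:
  (1,5) w=1
  (2,4) w=1
  (1,4) w=2
  (1,6) w=2
  (2,3) w=2
  (4,5) w=3
  (1,7) w=4
  (2,7) w=4
  (3,5) w=4
  (4,6) w=4
  (1,3) w=6
  (5,6) w=6
  (3,4) w=7
  (3,7) w=8
  (6,7) w=8

Add edge (1,5) w=1 -- no cycle. Running total: 1
Add edge (2,4) w=1 -- no cycle. Running total: 2
Add edge (1,4) w=2 -- no cycle. Running total: 4
Add edge (1,6) w=2 -- no cycle. Running total: 6
Add edge (2,3) w=2 -- no cycle. Running total: 8
Skip edge (4,5) w=3 -- would create cycle
Add edge (1,7) w=4 -- no cycle. Running total: 12

MST edges: (1,5,w=1), (2,4,w=1), (1,4,w=2), (1,6,w=2), (2,3,w=2), (1,7,w=4)
Total MST weight: 1 + 1 + 2 + 2 + 2 + 4 = 12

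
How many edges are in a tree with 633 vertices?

A tree on n vertices always has exactly n - 1 edges.
For n = 633: edges = 633 - 1 = 632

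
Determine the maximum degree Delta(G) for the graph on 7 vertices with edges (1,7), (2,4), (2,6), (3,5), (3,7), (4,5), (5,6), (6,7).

Step 1: Count edges incident to each vertex:
  deg(1) = 1 (neighbors: 7)
  deg(2) = 2 (neighbors: 4, 6)
  deg(3) = 2 (neighbors: 5, 7)
  deg(4) = 2 (neighbors: 2, 5)
  deg(5) = 3 (neighbors: 3, 4, 6)
  deg(6) = 3 (neighbors: 2, 5, 7)
  deg(7) = 3 (neighbors: 1, 3, 6)

Step 2: Find maximum:
  max(1, 2, 2, 2, 3, 3, 3) = 3 (vertex 5)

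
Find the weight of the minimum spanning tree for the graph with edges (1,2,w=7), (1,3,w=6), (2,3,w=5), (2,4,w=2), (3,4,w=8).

Apply Kruskal's algorithm (sort edges by weight, add if no cycle):

Sorted edges by weight:
  (2,4) w=2
  (2,3) w=5
  (1,3) w=6
  (1,2) w=7
  (3,4) w=8

Add edge (2,4) w=2 -- no cycle. Running total: 2
Add edge (2,3) w=5 -- no cycle. Running total: 7
Add edge (1,3) w=6 -- no cycle. Running total: 13

MST edges: (2,4,w=2), (2,3,w=5), (1,3,w=6)
Total MST weight: 2 + 5 + 6 = 13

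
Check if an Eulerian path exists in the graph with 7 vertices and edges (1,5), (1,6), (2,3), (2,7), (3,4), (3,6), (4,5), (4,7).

Step 1: Find the degree of each vertex:
  deg(1) = 2
  deg(2) = 2
  deg(3) = 3
  deg(4) = 3
  deg(5) = 2
  deg(6) = 2
  deg(7) = 2

Step 2: Count vertices with odd degree:
  Odd-degree vertices: 3, 4 (2 total)

Step 3: Apply Euler's theorem:
  - Eulerian circuit exists iff graph is connected and all vertices have even degree
  - Eulerian path exists iff graph is connected and has 0 or 2 odd-degree vertices

Graph is connected with exactly 2 odd-degree vertices (3, 4).
Eulerian path exists (starting and ending at the odd-degree vertices), but no Eulerian circuit.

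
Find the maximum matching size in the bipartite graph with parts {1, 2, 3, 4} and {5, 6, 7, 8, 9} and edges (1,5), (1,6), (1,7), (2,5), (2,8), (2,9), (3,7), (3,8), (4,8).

Step 1: List the neighbors of each left vertex:
  1: 5, 6, 7
  2: 5, 8, 9
  3: 7, 8
  4: 8

Step 2: Greedily match left vertices, then look for augmenting paths:
  Match 1 -- 5
  Match 2 -- 9
  Match 3 -- 7
  Match 4 -- 8
  No augmenting path remains.

Step 3: Verify this is maximum:
  Matching size 4 = min(|L|, |R|) = min(4, 5), which is an upper bound, so this matching is maximum.

Maximum matching: {(1,5), (2,9), (3,7), (4,8)}
Size: 4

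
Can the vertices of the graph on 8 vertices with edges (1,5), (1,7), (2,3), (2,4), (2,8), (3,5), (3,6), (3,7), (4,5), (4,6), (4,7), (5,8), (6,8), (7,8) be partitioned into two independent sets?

Step 1: Attempt 2-coloring using BFS:
  Start at vertex 1, assign color 0
  Color vertex 5 with color 1 (neighbor of 1)
  Color vertex 7 with color 1 (neighbor of 1)
  Color vertex 3 with color 0 (neighbor of 5)
  Color vertex 4 with color 0 (neighbor of 5)
  Color vertex 8 with color 0 (neighbor of 5)
  Color vertex 2 with color 1 (neighbor of 3)
  Color vertex 6 with color 1 (neighbor of 3)

Step 2: 2-coloring succeeded. No conflicts found.
  Set A (color 0): {1, 3, 4, 8}
  Set B (color 1): {2, 5, 6, 7}

The graph is bipartite with partition {1, 3, 4, 8}, {2, 5, 6, 7}.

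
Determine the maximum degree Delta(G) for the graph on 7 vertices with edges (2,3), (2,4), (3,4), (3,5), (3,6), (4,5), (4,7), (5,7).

Step 1: Count edges incident to each vertex:
  deg(1) = 0 (neighbors: none)
  deg(2) = 2 (neighbors: 3, 4)
  deg(3) = 4 (neighbors: 2, 4, 5, 6)
  deg(4) = 4 (neighbors: 2, 3, 5, 7)
  deg(5) = 3 (neighbors: 3, 4, 7)
  deg(6) = 1 (neighbors: 3)
  deg(7) = 2 (neighbors: 4, 5)

Step 2: Find maximum:
  max(0, 2, 4, 4, 3, 1, 2) = 4 (vertex 3)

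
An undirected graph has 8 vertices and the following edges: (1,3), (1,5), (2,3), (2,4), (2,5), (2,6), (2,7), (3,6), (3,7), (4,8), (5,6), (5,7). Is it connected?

Step 1: Build adjacency list from edges:
  1: 3, 5
  2: 3, 4, 5, 6, 7
  3: 1, 2, 6, 7
  4: 2, 8
  5: 1, 2, 6, 7
  6: 2, 3, 5
  7: 2, 3, 5
  8: 4

Step 2: Run BFS/DFS from vertex 1:
  Visited: {1, 3, 5, 2, 6, 7, 4, 8}
  Reached 8 of 8 vertices

Step 3: All 8 vertices reached from vertex 1, so the graph is connected.
Answer: Yes, the graph is connected.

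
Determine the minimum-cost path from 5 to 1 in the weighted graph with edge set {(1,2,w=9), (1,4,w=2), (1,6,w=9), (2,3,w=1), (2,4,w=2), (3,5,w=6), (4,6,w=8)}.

Step 1: Build adjacency list with weights:
  1: 2(w=9), 4(w=2), 6(w=9)
  2: 1(w=9), 3(w=1), 4(w=2)
  3: 2(w=1), 5(w=6)
  4: 1(w=2), 2(w=2), 6(w=8)
  5: 3(w=6)
  6: 1(w=9), 4(w=8)

Step 2: Apply Dijkstra's algorithm from vertex 5:
  Visit vertex 5 (distance=0)
    Update dist[3] = 6
  Visit vertex 3 (distance=6)
    Update dist[2] = 7
  Visit vertex 2 (distance=7)
    Update dist[1] = 16
    Update dist[4] = 9
  Visit vertex 4 (distance=9)
    Update dist[1] = 11
    Update dist[6] = 17
  Visit vertex 1 (distance=11)

Step 3: Shortest path: 5 -> 3 -> 2 -> 4 -> 1
Total weight: 6 + 1 + 2 + 2 = 11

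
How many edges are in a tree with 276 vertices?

A tree on n vertices always has exactly n - 1 edges.
For n = 276: edges = 276 - 1 = 275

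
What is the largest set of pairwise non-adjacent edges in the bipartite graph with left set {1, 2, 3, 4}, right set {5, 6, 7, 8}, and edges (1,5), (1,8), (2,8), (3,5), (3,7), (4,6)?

Step 1: List the neighbors of each left vertex:
  1: 5, 8
  2: 8
  3: 5, 7
  4: 6

Step 2: Greedily match left vertices, then look for augmenting paths:
  Match 1 -- 5
  Match 2 -- 8
  Match 3 -- 7
  Match 4 -- 6
  No augmenting path remains.

Step 3: Verify this is maximum:
  Matching size 4 = min(|L|, |R|) = min(4, 4), which is an upper bound, so this matching is maximum.

Maximum matching: {(1,5), (2,8), (3,7), (4,6)}
Size: 4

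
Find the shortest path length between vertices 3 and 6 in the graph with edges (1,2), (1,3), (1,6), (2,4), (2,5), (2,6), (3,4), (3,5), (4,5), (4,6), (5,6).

Step 1: Build adjacency list:
  1: 2, 3, 6
  2: 1, 4, 5, 6
  3: 1, 4, 5
  4: 2, 3, 5, 6
  5: 2, 3, 4, 6
  6: 1, 2, 4, 5

Step 2: BFS from vertex 3 to find shortest path to 6:
  vertex 1 reached at distance 1
  vertex 4 reached at distance 1
  vertex 5 reached at distance 1
  vertex 2 reached at distance 2
  vertex 6 reached at distance 2

Step 3: Shortest path: 3 -> 5 -> 6
Path length: 2 edges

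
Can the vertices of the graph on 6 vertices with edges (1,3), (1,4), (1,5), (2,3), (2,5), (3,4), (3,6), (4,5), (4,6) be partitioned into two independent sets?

Step 1: Attempt 2-coloring using BFS:
  Start at vertex 1, assign color 0
  Color vertex 3 with color 1 (neighbor of 1)
  Color vertex 4 with color 1 (neighbor of 1)
  Color vertex 5 with color 1 (neighbor of 1)
  Color vertex 2 with color 0 (neighbor of 3)

Step 2: Conflict found! Vertices 3 and 4 are adjacent but have the same color.
This means the graph contains an odd cycle.

The graph is NOT bipartite.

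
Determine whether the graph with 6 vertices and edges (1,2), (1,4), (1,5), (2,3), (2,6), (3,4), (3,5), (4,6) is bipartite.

Step 1: Attempt 2-coloring using BFS:
  Start at vertex 1, assign color 0
  Color vertex 2 with color 1 (neighbor of 1)
  Color vertex 4 with color 1 (neighbor of 1)
  Color vertex 5 with color 1 (neighbor of 1)
  Color vertex 3 with color 0 (neighbor of 2)
  Color vertex 6 with color 0 (neighbor of 2)

Step 2: 2-coloring succeeded. No conflicts found.
  Set A (color 0): {1, 3, 6}
  Set B (color 1): {2, 4, 5}

The graph is bipartite with partition {1, 3, 6}, {2, 4, 5}.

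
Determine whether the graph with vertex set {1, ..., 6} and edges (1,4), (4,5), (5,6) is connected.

Step 1: Build adjacency list from edges:
  1: 4
  2: (none)
  3: (none)
  4: 1, 5
  5: 4, 6
  6: 5

Step 2: Run BFS/DFS from vertex 1:
  Visited: {1, 4, 5, 6}
  Reached 4 of 6 vertices

Step 3: Only 4 of 6 vertices reached. Graph is disconnected.
Connected components: {1, 4, 5, 6}, {2}, {3}
Answer: No, the graph is not connected (3 components).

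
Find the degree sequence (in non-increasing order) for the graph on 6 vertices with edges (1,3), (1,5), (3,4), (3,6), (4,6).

Step 1: Count edges incident to each vertex:
  deg(1) = 2 (neighbors: 3, 5)
  deg(2) = 0 (neighbors: none)
  deg(3) = 3 (neighbors: 1, 4, 6)
  deg(4) = 2 (neighbors: 3, 6)
  deg(5) = 1 (neighbors: 1)
  deg(6) = 2 (neighbors: 3, 4)

Step 2: Sort degrees in non-increasing order:
  Degrees: [2, 0, 3, 2, 1, 2] -> sorted: [3, 2, 2, 2, 1, 0]

Degree sequence: [3, 2, 2, 2, 1, 0]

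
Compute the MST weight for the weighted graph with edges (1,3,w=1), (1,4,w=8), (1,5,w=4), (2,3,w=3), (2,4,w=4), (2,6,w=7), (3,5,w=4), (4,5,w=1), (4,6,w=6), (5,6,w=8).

Apply Kruskal's algorithm (sort edges by weight, add if no cycle):

Sorted edges by weight:
  (1,3) w=1
  (4,5) w=1
  (2,3) w=3
  (1,5) w=4
  (2,4) w=4
  (3,5) w=4
  (4,6) w=6
  (2,6) w=7
  (1,4) w=8
  (5,6) w=8

Add edge (1,3) w=1 -- no cycle. Running total: 1
Add edge (4,5) w=1 -- no cycle. Running total: 2
Add edge (2,3) w=3 -- no cycle. Running total: 5
Add edge (1,5) w=4 -- no cycle. Running total: 9
Skip edge (2,4) w=4 -- would create cycle
Skip edge (3,5) w=4 -- would create cycle
Add edge (4,6) w=6 -- no cycle. Running total: 15

MST edges: (1,3,w=1), (4,5,w=1), (2,3,w=3), (1,5,w=4), (4,6,w=6)
Total MST weight: 1 + 1 + 3 + 4 + 6 = 15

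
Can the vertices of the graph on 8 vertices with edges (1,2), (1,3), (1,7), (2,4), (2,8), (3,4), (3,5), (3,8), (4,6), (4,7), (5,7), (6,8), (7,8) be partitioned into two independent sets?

Step 1: Attempt 2-coloring using BFS:
  Start at vertex 1, assign color 0
  Color vertex 2 with color 1 (neighbor of 1)
  Color vertex 3 with color 1 (neighbor of 1)
  Color vertex 7 with color 1 (neighbor of 1)
  Color vertex 4 with color 0 (neighbor of 2)
  Color vertex 8 with color 0 (neighbor of 2)
  Color vertex 5 with color 0 (neighbor of 3)
  Color vertex 6 with color 1 (neighbor of 4)

Step 2: 2-coloring succeeded. No conflicts found.
  Set A (color 0): {1, 4, 5, 8}
  Set B (color 1): {2, 3, 6, 7}

The graph is bipartite with partition {1, 4, 5, 8}, {2, 3, 6, 7}.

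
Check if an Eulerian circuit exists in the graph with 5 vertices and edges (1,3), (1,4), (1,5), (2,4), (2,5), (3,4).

Step 1: Find the degree of each vertex:
  deg(1) = 3
  deg(2) = 2
  deg(3) = 2
  deg(4) = 3
  deg(5) = 2

Step 2: Count vertices with odd degree:
  Odd-degree vertices: 1, 4 (2 total)

Step 3: Apply Euler's theorem:
  - Eulerian circuit exists iff graph is connected and all vertices have even degree
  - Eulerian path exists iff graph is connected and has 0 or 2 odd-degree vertices

Graph is connected with exactly 2 odd-degree vertices (1, 4).
Eulerian path exists (starting and ending at the odd-degree vertices), but no Eulerian circuit.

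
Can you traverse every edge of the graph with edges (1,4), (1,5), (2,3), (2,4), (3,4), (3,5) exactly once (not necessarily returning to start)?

Step 1: Find the degree of each vertex:
  deg(1) = 2
  deg(2) = 2
  deg(3) = 3
  deg(4) = 3
  deg(5) = 2

Step 2: Count vertices with odd degree:
  Odd-degree vertices: 3, 4 (2 total)

Step 3: Apply Euler's theorem:
  - Eulerian circuit exists iff graph is connected and all vertices have even degree
  - Eulerian path exists iff graph is connected and has 0 or 2 odd-degree vertices

Graph is connected with exactly 2 odd-degree vertices (3, 4).
Eulerian path exists (starting and ending at the odd-degree vertices), but no Eulerian circuit.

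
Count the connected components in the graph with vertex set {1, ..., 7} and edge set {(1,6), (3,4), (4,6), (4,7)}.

Step 1: Build adjacency list from edges:
  1: 6
  2: (none)
  3: 4
  4: 3, 6, 7
  5: (none)
  6: 1, 4
  7: 4

Step 2: Run BFS/DFS from vertex 1:
  Visited: {1, 6, 4, 3, 7}
  Reached 5 of 7 vertices

Step 3: Only 5 of 7 vertices reached. Graph is disconnected.
Connected components: {1, 3, 4, 6, 7}, {2}, {5}
Number of connected components: 3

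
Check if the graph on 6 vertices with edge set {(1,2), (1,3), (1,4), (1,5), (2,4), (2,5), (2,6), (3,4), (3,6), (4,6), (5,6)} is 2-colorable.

Step 1: Attempt 2-coloring using BFS:
  Start at vertex 1, assign color 0
  Color vertex 2 with color 1 (neighbor of 1)
  Color vertex 3 with color 1 (neighbor of 1)
  Color vertex 4 with color 1 (neighbor of 1)
  Color vertex 5 with color 1 (neighbor of 1)

Step 2: Conflict found! Vertices 2 and 4 are adjacent but have the same color.
This means the graph contains an odd cycle.

The graph is NOT bipartite.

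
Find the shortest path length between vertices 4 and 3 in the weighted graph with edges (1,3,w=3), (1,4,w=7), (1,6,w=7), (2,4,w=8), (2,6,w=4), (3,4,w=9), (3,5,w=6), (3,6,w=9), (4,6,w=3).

Step 1: Build adjacency list with weights:
  1: 3(w=3), 4(w=7), 6(w=7)
  2: 4(w=8), 6(w=4)
  3: 1(w=3), 4(w=9), 5(w=6), 6(w=9)
  4: 1(w=7), 2(w=8), 3(w=9), 6(w=3)
  5: 3(w=6)
  6: 1(w=7), 2(w=4), 3(w=9), 4(w=3)

Step 2: Apply Dijkstra's algorithm from vertex 4:
  Visit vertex 4 (distance=0)
    Update dist[1] = 7
    Update dist[2] = 8
    Update dist[3] = 9
    Update dist[6] = 3
  Visit vertex 6 (distance=3)
    Update dist[2] = 7
  Visit vertex 1 (distance=7)
  Visit vertex 2 (distance=7)
  Visit vertex 3 (distance=9)
    Update dist[5] = 15

Step 3: Shortest path: 4 -> 3
Total weight: 9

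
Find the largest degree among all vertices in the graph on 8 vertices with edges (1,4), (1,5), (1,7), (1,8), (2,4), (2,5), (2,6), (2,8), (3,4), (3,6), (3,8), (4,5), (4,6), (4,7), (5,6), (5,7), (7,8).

Step 1: Count edges incident to each vertex:
  deg(1) = 4 (neighbors: 4, 5, 7, 8)
  deg(2) = 4 (neighbors: 4, 5, 6, 8)
  deg(3) = 3 (neighbors: 4, 6, 8)
  deg(4) = 6 (neighbors: 1, 2, 3, 5, 6, 7)
  deg(5) = 5 (neighbors: 1, 2, 4, 6, 7)
  deg(6) = 4 (neighbors: 2, 3, 4, 5)
  deg(7) = 4 (neighbors: 1, 4, 5, 8)
  deg(8) = 4 (neighbors: 1, 2, 3, 7)

Step 2: Find maximum:
  max(4, 4, 3, 6, 5, 4, 4, 4) = 6 (vertex 4)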